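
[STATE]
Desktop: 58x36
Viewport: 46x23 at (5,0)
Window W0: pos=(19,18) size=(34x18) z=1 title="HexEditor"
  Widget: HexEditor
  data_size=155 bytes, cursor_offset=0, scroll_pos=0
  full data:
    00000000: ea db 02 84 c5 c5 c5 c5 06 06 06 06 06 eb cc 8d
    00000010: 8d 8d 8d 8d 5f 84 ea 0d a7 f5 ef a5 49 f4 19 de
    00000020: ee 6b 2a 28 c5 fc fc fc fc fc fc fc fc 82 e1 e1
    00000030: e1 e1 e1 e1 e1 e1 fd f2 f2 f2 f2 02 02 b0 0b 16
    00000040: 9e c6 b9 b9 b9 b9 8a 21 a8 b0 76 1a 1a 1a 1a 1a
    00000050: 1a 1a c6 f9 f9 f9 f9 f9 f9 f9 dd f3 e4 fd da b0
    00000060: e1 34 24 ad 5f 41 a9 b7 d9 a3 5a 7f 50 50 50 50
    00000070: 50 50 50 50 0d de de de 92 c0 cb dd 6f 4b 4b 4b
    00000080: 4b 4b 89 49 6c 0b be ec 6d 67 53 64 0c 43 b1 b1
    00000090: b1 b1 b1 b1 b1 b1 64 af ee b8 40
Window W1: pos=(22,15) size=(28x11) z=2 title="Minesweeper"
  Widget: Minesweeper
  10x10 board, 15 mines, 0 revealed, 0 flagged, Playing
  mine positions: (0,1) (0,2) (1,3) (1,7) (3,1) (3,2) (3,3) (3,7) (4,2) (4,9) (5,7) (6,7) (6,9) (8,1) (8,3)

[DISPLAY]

                                              
                                              
                                              
                                              
                                              
                                              
                                              
                                              
                                              
                                              
                                              
                                              
                                              
                                              
                                              
                 ┏━━━━━━━━━━━━━━━━━━━━━━━━━━┓ 
                 ┃ Minesweeper              ┃ 
                 ┠──────────────────────────┨ 
              ┏━━┃■■■■■■■■■■                ┃━
              ┃ H┃■■■■■■■■■■                ┃ 
              ┠──┃■■■■■■■■■■                ┃─
              ┃00┃■■■■■■■■■■                ┃ 
              ┃00┃■■■■■■■■■■                ┃ 


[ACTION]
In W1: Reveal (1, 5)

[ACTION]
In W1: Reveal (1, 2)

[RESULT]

                                              
                                              
                                              
                                              
                                              
                                              
                                              
                                              
                                              
                                              
                                              
                                              
                                              
                                              
                                              
                 ┏━━━━━━━━━━━━━━━━━━━━━━━━━━┓ 
                 ┃ Minesweeper              ┃ 
                 ┠──────────────────────────┨ 
              ┏━━┃■■■■1 1■■■                ┃━
              ┃ H┃■■3■1 1■■■                ┃ 
              ┠──┃■■■■2 2■■■                ┃─
              ┃00┃■■■■1 1■■■                ┃ 
              ┃00┃13■31 2■■■                ┃ 


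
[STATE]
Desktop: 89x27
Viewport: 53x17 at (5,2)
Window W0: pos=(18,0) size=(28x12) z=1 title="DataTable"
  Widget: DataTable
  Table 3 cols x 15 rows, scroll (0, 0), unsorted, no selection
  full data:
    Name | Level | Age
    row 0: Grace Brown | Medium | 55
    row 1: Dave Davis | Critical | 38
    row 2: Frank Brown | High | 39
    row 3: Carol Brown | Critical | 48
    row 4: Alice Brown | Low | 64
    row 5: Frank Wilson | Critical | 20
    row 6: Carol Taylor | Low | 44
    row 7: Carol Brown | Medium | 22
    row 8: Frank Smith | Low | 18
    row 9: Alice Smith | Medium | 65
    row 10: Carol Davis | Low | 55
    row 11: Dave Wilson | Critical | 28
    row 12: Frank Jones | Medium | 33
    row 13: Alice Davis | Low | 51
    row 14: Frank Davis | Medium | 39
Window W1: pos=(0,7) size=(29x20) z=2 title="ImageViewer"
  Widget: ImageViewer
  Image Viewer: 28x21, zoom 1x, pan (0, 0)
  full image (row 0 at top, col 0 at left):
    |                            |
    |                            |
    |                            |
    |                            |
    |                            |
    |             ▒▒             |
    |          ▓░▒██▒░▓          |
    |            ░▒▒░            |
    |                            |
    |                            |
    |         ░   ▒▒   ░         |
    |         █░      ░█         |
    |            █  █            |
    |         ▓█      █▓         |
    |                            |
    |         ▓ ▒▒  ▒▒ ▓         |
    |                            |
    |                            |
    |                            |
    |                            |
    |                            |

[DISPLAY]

             ┠──────────────────────────┨            
             ┃Name        │Level   │Age ┃            
             ┃────────────┼────────┼─── ┃            
             ┃Grace Brown │Medium  │55  ┃            
             ┃Dave Davis  │Critical│38  ┃            
━━━━━━━━━━━━━━━━━━━━━━━┓n │High    │39  ┃            
geViewer               ┃n │Critical│48  ┃            
───────────────────────┨n │Low     │64  ┃            
                       ┃on│Critical│20  ┃            
                       ┃━━━━━━━━━━━━━━━━┛            
                       ┃                             
                       ┃                             
                       ┃                             
         ▒▒            ┃                             
      ▓░▒██▒░▓         ┃                             
        ░▒▒░           ┃                             
                       ┃                             


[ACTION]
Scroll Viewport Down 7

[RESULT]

───────────────────────┨n │Low     │64  ┃            
                       ┃on│Critical│20  ┃            
                       ┃━━━━━━━━━━━━━━━━┛            
                       ┃                             
                       ┃                             
                       ┃                             
         ▒▒            ┃                             
      ▓░▒██▒░▓         ┃                             
        ░▒▒░           ┃                             
                       ┃                             
                       ┃                             
     ░   ▒▒   ░        ┃                             
     █░      ░█        ┃                             
        █  █           ┃                             
     ▓█      █▓        ┃                             
                       ┃                             
     ▓ ▒▒  ▒▒ ▓        ┃                             


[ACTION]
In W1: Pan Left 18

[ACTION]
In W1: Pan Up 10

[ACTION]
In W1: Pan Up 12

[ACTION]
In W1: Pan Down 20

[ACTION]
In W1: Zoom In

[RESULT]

───────────────────────┨n │Low     │64  ┃            
              ░░      ▒┃on│Critical│20  ┃            
              ░░      ▒┃━━━━━━━━━━━━━━━━┛            
              ██░░     ┃                             
              ██░░     ┃                             
                    ██ ┃                             
                    ██ ┃                             
              ▓▓██     ┃                             
              ▓▓██     ┃                             
                       ┃                             
                       ┃                             
              ▓▓  ▒▒▒▒ ┃                             
              ▓▓  ▒▒▒▒ ┃                             
                       ┃                             
                       ┃                             
                       ┃                             
                       ┃                             


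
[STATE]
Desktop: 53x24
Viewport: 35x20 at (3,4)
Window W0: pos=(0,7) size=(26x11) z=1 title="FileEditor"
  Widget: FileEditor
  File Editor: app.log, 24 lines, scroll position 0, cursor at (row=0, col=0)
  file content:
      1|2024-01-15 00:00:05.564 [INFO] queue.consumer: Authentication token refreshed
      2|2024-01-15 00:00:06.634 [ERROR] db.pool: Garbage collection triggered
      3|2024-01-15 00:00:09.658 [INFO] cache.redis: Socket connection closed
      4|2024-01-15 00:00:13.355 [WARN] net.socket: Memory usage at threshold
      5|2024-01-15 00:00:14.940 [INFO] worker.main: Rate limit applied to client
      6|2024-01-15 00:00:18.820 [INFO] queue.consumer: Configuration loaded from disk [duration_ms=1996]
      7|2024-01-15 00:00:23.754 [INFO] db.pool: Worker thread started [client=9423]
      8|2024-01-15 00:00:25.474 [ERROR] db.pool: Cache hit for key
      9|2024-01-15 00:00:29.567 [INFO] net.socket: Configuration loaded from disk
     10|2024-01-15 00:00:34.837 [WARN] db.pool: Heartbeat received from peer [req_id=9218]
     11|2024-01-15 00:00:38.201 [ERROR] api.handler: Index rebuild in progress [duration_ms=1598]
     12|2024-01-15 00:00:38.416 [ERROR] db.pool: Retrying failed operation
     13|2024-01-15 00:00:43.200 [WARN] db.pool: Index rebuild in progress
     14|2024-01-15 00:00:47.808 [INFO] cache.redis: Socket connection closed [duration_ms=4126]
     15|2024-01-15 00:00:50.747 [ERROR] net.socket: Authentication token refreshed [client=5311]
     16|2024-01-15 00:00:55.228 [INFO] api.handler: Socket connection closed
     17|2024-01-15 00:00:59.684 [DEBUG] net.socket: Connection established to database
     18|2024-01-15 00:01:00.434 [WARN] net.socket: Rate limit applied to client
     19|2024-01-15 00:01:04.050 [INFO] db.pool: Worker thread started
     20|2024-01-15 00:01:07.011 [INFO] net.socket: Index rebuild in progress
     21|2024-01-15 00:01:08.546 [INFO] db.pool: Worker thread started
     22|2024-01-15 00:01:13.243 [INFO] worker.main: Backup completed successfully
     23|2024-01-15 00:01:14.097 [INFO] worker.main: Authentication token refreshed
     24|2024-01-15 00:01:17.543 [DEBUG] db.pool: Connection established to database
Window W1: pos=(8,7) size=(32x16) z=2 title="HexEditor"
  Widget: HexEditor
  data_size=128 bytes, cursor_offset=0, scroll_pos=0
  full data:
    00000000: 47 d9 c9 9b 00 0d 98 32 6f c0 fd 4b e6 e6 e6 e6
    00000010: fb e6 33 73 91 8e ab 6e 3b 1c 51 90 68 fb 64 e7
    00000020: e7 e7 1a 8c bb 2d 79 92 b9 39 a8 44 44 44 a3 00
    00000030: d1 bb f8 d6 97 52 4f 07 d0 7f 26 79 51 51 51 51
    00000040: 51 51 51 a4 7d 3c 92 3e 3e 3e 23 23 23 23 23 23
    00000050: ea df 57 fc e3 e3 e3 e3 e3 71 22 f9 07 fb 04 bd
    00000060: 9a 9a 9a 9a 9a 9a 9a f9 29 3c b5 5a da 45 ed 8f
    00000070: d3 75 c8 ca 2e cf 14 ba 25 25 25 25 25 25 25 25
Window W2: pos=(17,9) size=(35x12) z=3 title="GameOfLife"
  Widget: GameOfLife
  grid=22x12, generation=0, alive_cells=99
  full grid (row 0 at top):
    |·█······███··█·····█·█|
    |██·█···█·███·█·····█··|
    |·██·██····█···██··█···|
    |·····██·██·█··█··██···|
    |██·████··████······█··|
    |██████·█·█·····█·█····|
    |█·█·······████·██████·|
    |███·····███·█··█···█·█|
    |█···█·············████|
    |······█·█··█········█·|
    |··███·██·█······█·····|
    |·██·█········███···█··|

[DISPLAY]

                                   
                                   
                                   
━━━━━┏━━━━━━━━━━━━━━━━━━━━━━━━━━━━━
ileEd┃ HexEditor                   
─────┠────────┏━━━━━━━━━━━━━━━━━━━━
24-01┃00000000┃ GameOfLife         
24-01┃00000010┠────────────────────
24-01┃00000020┃Gen: 0              
24-01┃00000030┃·██·██····█···██··█·
24-01┃00000040┃·····██·██·█··█··██·
24-01┃00000050┃██·████··████······█
24-01┃00000060┃██████·█·█·····█·█··
━━━━━┃00000070┃█·█·······████·█████
     ┃        ┃███·····███·█··█···█
     ┃        ┃█···█·············██
     ┃        ┗━━━━━━━━━━━━━━━━━━━━
     ┃                             
     ┗━━━━━━━━━━━━━━━━━━━━━━━━━━━━━
                                   


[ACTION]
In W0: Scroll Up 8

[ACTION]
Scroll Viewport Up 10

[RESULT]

                                   
                                   
                                   
                                   
                                   
                                   
                                   
━━━━━┏━━━━━━━━━━━━━━━━━━━━━━━━━━━━━
ileEd┃ HexEditor                   
─────┠────────┏━━━━━━━━━━━━━━━━━━━━
24-01┃00000000┃ GameOfLife         
24-01┃00000010┠────────────────────
24-01┃00000020┃Gen: 0              
24-01┃00000030┃·██·██····█···██··█·
24-01┃00000040┃·····██·██·█··█··██·
24-01┃00000050┃██·████··████······█
24-01┃00000060┃██████·█·█·····█·█··
━━━━━┃00000070┃█·█·······████·█████
     ┃        ┃███·····███·█··█···█
     ┃        ┃█···█·············██


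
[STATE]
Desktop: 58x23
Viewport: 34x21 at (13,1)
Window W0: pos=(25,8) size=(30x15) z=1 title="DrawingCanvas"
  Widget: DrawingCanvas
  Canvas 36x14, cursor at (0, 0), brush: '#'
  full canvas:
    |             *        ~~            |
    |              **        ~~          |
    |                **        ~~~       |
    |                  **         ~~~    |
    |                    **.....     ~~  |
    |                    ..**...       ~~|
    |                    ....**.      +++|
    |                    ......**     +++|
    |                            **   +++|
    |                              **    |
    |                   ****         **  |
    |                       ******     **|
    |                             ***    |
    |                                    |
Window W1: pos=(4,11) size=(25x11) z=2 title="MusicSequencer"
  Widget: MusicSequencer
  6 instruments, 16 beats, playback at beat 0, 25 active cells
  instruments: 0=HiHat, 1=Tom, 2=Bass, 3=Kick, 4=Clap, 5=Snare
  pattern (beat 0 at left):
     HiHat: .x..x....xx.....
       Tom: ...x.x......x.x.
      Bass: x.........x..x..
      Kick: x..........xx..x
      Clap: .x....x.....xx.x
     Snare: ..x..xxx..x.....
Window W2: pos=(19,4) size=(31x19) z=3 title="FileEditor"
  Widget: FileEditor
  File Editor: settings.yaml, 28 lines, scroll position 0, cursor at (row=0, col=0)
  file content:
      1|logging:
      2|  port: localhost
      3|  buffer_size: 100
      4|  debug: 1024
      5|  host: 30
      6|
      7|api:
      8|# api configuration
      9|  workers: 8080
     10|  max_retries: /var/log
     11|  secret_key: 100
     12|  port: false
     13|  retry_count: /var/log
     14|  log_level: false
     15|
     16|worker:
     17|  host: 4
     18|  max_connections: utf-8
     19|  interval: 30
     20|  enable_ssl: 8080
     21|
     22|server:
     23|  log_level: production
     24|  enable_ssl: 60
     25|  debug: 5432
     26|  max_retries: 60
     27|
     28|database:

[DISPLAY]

                                  
                                  
                                  
      ┏━━━━━━━━━━━━━━━━━━━━━━━━━━━
      ┃ FileEditor                
      ┠───────────────────────────
      ┃█ogging:                   
      ┃  port: localhost          
      ┃  buffer_size: 100         
      ┃  debug: 1024              
━━━━━━┃  host: 30                 
quence┃                           
──────┃api:                       
234567┃# api configuration        
··█···┃  workers: 8080            
·█·█··┃  max_retries: /var/log    
······┃  secret_key: 100          
······┃  port: false              
····█·┃  retry_count: /var/log    
█··███┃  log_level: false         
━━━━━━┃                           


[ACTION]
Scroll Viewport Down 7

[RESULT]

                                  
                                  
      ┏━━━━━━━━━━━━━━━━━━━━━━━━━━━
      ┃ FileEditor                
      ┠───────────────────────────
      ┃█ogging:                   
      ┃  port: localhost          
      ┃  buffer_size: 100         
      ┃  debug: 1024              
━━━━━━┃  host: 30                 
quence┃                           
──────┃api:                       
234567┃# api configuration        
··█···┃  workers: 8080            
·█·█··┃  max_retries: /var/log    
······┃  secret_key: 100          
······┃  port: false              
····█·┃  retry_count: /var/log    
█··███┃  log_level: false         
━━━━━━┃                           
      ┗━━━━━━━━━━━━━━━━━━━━━━━━━━━


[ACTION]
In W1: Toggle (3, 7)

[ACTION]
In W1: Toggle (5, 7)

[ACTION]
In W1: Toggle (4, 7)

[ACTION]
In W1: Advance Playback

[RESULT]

                                  
                                  
      ┏━━━━━━━━━━━━━━━━━━━━━━━━━━━
      ┃ FileEditor                
      ┠───────────────────────────
      ┃█ogging:                   
      ┃  port: localhost          
      ┃  buffer_size: 100         
      ┃  debug: 1024              
━━━━━━┃  host: 30                 
quence┃                           
──────┃api:                       
234567┃# api configuration        
··█···┃  workers: 8080            
·█·█··┃  max_retries: /var/log    
······┃  secret_key: 100          
·····█┃  port: false              
····██┃  retry_count: /var/log    
█··██·┃  log_level: false         
━━━━━━┃                           
      ┗━━━━━━━━━━━━━━━━━━━━━━━━━━━


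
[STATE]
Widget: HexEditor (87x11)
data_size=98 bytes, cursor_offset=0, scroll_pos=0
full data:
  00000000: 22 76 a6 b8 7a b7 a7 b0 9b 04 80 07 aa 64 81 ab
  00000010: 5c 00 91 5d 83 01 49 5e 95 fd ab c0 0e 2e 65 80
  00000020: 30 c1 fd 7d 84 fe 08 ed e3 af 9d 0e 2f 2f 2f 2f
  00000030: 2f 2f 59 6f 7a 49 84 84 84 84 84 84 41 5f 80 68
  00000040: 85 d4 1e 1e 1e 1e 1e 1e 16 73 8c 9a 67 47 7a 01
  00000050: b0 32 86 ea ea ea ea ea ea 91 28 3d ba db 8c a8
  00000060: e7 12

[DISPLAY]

00000000  22 76 a6 b8 7a b7 a7 b0  9b 04 80 07 aa 64 81 ab  |"v..z........d..|         
00000010  5c 00 91 5d 83 01 49 5e  95 fd ab c0 0e 2e 65 80  |\..]..I^......e.|         
00000020  30 c1 fd 7d 84 fe 08 ed  e3 af 9d 0e 2f 2f 2f 2f  |0..}........////|         
00000030  2f 2f 59 6f 7a 49 84 84  84 84 84 84 41 5f 80 68  |//YozI......A_.h|         
00000040  85 d4 1e 1e 1e 1e 1e 1e  16 73 8c 9a 67 47 7a 01  |.........s..gGz.|         
00000050  b0 32 86 ea ea ea ea ea  ea 91 28 3d ba db 8c a8  |.2........(=....|         
00000060  e7 12                                             |..              |         
                                                                                       
                                                                                       
                                                                                       
                                                                                       


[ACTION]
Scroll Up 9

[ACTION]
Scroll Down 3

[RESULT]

00000030  2f 2f 59 6f 7a 49 84 84  84 84 84 84 41 5f 80 68  |//YozI......A_.h|         
00000040  85 d4 1e 1e 1e 1e 1e 1e  16 73 8c 9a 67 47 7a 01  |.........s..gGz.|         
00000050  b0 32 86 ea ea ea ea ea  ea 91 28 3d ba db 8c a8  |.2........(=....|         
00000060  e7 12                                             |..              |         
                                                                                       
                                                                                       
                                                                                       
                                                                                       
                                                                                       
                                                                                       
                                                                                       


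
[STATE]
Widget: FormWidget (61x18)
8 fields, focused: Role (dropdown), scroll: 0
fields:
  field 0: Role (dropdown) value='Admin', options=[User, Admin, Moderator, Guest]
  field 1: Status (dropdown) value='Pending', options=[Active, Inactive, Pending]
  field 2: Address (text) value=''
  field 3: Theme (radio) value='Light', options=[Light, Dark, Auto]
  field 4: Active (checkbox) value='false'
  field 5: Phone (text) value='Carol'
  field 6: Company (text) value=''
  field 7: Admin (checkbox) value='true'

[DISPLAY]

> Role:       [Admin                                       ▼]
  Status:     [Pending                                     ▼]
  Address:    [                                             ]
  Theme:      (●) Light  ( ) Dark  ( ) Auto                  
  Active:     [ ]                                            
  Phone:      [Carol                                        ]
  Company:    [                                             ]
  Admin:      [x]                                            
                                                             
                                                             
                                                             
                                                             
                                                             
                                                             
                                                             
                                                             
                                                             
                                                             


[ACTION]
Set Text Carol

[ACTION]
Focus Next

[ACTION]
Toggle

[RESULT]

  Role:       [Admin                                       ▼]
> Status:     [Pending                                     ▼]
  Address:    [                                             ]
  Theme:      (●) Light  ( ) Dark  ( ) Auto                  
  Active:     [ ]                                            
  Phone:      [Carol                                        ]
  Company:    [                                             ]
  Admin:      [x]                                            
                                                             
                                                             
                                                             
                                                             
                                                             
                                                             
                                                             
                                                             
                                                             
                                                             


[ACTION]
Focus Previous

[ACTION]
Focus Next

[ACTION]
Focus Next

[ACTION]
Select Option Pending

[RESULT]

  Role:       [Admin                                       ▼]
  Status:     [Pending                                     ▼]
> Address:    [                                             ]
  Theme:      (●) Light  ( ) Dark  ( ) Auto                  
  Active:     [ ]                                            
  Phone:      [Carol                                        ]
  Company:    [                                             ]
  Admin:      [x]                                            
                                                             
                                                             
                                                             
                                                             
                                                             
                                                             
                                                             
                                                             
                                                             
                                                             


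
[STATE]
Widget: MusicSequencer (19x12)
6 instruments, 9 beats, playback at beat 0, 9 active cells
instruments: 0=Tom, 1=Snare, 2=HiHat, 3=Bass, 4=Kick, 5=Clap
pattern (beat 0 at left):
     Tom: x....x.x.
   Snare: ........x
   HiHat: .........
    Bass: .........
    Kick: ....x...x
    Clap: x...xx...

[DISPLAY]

      ▼12345678    
   Tom█····█·█·    
 Snare········█    
 HiHat·········    
  Bass·········    
  Kick····█···█    
  Clap█···██···    
                   
                   
                   
                   
                   


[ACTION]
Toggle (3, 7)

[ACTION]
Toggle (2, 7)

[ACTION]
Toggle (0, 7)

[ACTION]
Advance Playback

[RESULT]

      0▼2345678    
   Tom█····█···    
 Snare········█    
 HiHat·······█·    
  Bass·······█·    
  Kick····█···█    
  Clap█···██···    
                   
                   
                   
                   
                   


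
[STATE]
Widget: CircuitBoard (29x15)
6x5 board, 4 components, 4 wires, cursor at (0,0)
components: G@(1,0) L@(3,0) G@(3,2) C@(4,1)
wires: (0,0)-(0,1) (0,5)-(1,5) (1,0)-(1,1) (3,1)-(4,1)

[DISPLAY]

   0 1 2 3 4 5               
0  [.]─ ·               ·    
                        │    
1   G ─ ·               ·    
                             
2                            
                             
3   L   ·   G                
        │                    
4       C                    
Cursor: (0,0)                
                             
                             
                             
                             


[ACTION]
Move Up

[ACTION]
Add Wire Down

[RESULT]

   0 1 2 3 4 5               
0  [.]─ ·               ·    
    │                   │    
1   G ─ ·               ·    
                             
2                            
                             
3   L   ·   G                
        │                    
4       C                    
Cursor: (0,0)                
                             
                             
                             
                             


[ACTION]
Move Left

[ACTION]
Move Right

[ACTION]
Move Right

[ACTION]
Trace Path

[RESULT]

   0 1 2 3 4 5               
0   · ─ ·  [.]          ·    
    │                   │    
1   G ─ ·               ·    
                             
2                            
                             
3   L   ·   G                
        │                    
4       C                    
Cursor: (0,2)  Trace: No conn
                             
                             
                             
                             


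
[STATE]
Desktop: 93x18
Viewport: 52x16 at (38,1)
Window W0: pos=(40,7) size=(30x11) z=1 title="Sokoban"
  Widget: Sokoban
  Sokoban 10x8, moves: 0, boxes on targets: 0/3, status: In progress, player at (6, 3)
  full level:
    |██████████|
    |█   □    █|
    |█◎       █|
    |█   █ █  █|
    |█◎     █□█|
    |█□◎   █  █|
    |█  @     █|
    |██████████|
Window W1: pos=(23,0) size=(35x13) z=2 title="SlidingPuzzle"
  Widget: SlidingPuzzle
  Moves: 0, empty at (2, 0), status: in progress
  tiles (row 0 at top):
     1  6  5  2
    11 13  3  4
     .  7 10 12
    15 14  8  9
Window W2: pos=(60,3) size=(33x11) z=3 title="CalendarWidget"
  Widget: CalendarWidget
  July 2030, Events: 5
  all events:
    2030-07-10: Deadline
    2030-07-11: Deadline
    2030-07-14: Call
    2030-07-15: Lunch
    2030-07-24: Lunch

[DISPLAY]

                   ┃                                
───────────────────┨                                
─┬────┐            ┃  ┏━━━━━━━━━━━━━━━━━━━━━━━━━━━━━
 │  2 │            ┃  ┃ CalendarWidget              
─┼────┤            ┃  ┠─────────────────────────────
 │  4 │            ┃  ┃           July 2030         
─┼────┤            ┃━━┃Mo Tu We Th Fr Sa Su         
 │ 12 │            ┃  ┃ 1  2  3  4  5  6  7         
─┼────┤            ┃──┃ 8  9 10* 11* 12 13 14*      
 │  9 │            ┃  ┃15* 16 17 18 19 20 21        
─┴────┘            ┃  ┃22 23 24* 25 26 27 28        
━━━━━━━━━━━━━━━━━━━┛  ┃29 30 31                     
  ┃█   █ █  █         ┗━━━━━━━━━━━━━━━━━━━━━━━━━━━━━
  ┃█◎     █□█                  ┃                    
  ┃█□◎   █  █                  ┃                    
  ┃█  @     █                  ┃                    


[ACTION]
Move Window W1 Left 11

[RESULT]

        ┃                                           
────────┨                                           
        ┃             ┏━━━━━━━━━━━━━━━━━━━━━━━━━━━━━
        ┃             ┃ CalendarWidget              
        ┃             ┠─────────────────────────────
        ┃             ┃           July 2030         
        ┃━━━━━━━━━━━━━┃Mo Tu We Th Fr Sa Su         
        ┃an           ┃ 1  2  3  4  5  6  7         
        ┃─────────────┃ 8  9 10* 11* 12 13 14*      
        ┃████         ┃15* 16 17 18 19 20 21        
        ┃   █         ┃22 23 24* 25 26 27 28        
━━━━━━━━┛   █         ┃29 30 31                     
  ┃█   █ █  █         ┗━━━━━━━━━━━━━━━━━━━━━━━━━━━━━
  ┃█◎     █□█                  ┃                    
  ┃█□◎   █  █                  ┃                    
  ┃█  @     █                  ┃                    


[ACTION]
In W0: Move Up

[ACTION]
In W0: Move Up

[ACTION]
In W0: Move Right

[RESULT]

        ┃                                           
────────┨                                           
        ┃             ┏━━━━━━━━━━━━━━━━━━━━━━━━━━━━━
        ┃             ┃ CalendarWidget              
        ┃             ┠─────────────────────────────
        ┃             ┃           July 2030         
        ┃━━━━━━━━━━━━━┃Mo Tu We Th Fr Sa Su         
        ┃an           ┃ 1  2  3  4  5  6  7         
        ┃─────────────┃ 8  9 10* 11* 12 13 14*      
        ┃████         ┃15* 16 17 18 19 20 21        
        ┃   █         ┃22 23 24* 25 26 27 28        
━━━━━━━━┛   █         ┃29 30 31                     
  ┃█   █ █  █         ┗━━━━━━━━━━━━━━━━━━━━━━━━━━━━━
  ┃█◎  @  █□█                  ┃                    
  ┃█□◎   █  █                  ┃                    
  ┃█        █                  ┃                    


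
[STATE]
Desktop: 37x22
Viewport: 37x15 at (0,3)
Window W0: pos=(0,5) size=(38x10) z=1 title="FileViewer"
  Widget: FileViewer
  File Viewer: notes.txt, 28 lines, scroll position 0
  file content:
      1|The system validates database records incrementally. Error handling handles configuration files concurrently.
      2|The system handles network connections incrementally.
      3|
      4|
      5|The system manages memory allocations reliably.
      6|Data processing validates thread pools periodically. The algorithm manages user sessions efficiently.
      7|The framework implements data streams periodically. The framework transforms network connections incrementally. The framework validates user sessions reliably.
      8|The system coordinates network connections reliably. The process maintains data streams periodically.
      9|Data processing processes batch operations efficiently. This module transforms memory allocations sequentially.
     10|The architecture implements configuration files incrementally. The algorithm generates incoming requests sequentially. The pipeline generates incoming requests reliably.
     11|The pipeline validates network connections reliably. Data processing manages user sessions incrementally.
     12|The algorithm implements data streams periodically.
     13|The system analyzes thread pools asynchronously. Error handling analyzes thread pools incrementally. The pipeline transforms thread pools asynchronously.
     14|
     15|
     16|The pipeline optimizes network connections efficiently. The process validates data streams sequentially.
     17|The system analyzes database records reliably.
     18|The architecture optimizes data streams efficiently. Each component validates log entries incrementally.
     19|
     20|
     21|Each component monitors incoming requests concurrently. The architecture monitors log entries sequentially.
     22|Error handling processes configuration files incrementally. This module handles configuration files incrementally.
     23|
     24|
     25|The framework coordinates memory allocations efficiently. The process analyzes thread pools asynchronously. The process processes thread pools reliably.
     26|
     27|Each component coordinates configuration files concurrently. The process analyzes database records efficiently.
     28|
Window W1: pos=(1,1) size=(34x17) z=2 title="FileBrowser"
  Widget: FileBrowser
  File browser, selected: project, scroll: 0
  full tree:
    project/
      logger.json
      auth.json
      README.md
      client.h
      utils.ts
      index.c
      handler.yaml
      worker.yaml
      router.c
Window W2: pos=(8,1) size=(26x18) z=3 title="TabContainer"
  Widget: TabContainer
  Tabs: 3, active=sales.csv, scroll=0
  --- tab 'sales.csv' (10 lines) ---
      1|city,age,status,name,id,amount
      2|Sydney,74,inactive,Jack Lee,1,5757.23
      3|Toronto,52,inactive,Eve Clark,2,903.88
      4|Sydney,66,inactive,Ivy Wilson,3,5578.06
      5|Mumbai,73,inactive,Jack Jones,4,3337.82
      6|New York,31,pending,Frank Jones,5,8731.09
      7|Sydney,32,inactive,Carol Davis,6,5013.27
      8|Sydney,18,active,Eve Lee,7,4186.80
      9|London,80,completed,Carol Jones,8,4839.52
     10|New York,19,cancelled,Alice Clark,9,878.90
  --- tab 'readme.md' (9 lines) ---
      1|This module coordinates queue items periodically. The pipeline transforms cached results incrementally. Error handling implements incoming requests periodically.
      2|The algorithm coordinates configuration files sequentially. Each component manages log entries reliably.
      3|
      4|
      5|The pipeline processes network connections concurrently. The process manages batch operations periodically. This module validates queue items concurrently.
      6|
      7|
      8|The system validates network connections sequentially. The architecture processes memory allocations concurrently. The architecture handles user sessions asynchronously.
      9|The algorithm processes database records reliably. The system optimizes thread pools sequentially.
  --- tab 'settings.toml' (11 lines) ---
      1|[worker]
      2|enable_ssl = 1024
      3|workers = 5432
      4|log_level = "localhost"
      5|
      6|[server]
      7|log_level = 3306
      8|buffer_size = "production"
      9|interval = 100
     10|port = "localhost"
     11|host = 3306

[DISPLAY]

 ┠──────┠────────────────────────┨┨  
 ┃> [-] ┃[sales.csv]│ readme.md │┃┃  
┏┃    lo┃────────────────────────┃┃━━
┃┃    au┃city,age,status,name,id,┃┃  
┠┃    RE┃Sydney,74,inactive,Jack ┃┃──
┃┃    cl┃Toronto,52,inactive,Eve ┃┃r▲
┃┃    ut┃Sydney,66,inactive,Ivy W┃┃i█
┃┃    in┃Mumbai,73,inactive,Jack ┃┃ ░
┃┃    ha┃New York,31,pending,Fran┃┃ ░
┃┃    wo┃Sydney,32,inactive,Carol┃┃o░
┃┃    ro┃Sydney,18,active,Eve Lee┃┃o▼
┗┃      ┃London,80,completed,Caro┃┃━━
 ┃      ┃New York,19,cancelled,Al┃┃  
 ┃      ┃                        ┃┃  
 ┗━━━━━━┃                        ┃┛  


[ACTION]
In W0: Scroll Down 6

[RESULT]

 ┠──────┠────────────────────────┨┨  
 ┃> [-] ┃[sales.csv]│ readme.md │┃┃  
┏┃    lo┃────────────────────────┃┃━━
┃┃    au┃city,age,status,name,id,┃┃  
┠┃    RE┃Sydney,74,inactive,Jack ┃┃──
┃┃    cl┃Toronto,52,inactive,Eve ┃┃a▲
┃┃    ut┃Sydney,66,inactive,Ivy W┃┃n░
┃┃    in┃Mumbai,73,inactive,Jack ┃┃e█
┃┃    ha┃New York,31,pending,Fran┃┃u░
┃┃    wo┃Sydney,32,inactive,Carol┃┃n░
┃┃    ro┃Sydney,18,active,Eve Lee┃┃a▼
┗┃      ┃London,80,completed,Caro┃┃━━
 ┃      ┃New York,19,cancelled,Al┃┃  
 ┃      ┃                        ┃┃  
 ┗━━━━━━┃                        ┃┛  


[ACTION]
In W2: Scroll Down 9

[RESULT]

 ┠──────┠────────────────────────┨┨  
 ┃> [-] ┃[sales.csv]│ readme.md │┃┃  
┏┃    lo┃────────────────────────┃┃━━
┃┃    au┃New York,19,cancelled,Al┃┃  
┠┃    RE┃                        ┃┃──
┃┃    cl┃                        ┃┃a▲
┃┃    ut┃                        ┃┃n░
┃┃    in┃                        ┃┃e█
┃┃    ha┃                        ┃┃u░
┃┃    wo┃                        ┃┃n░
┃┃    ro┃                        ┃┃a▼
┗┃      ┃                        ┃┃━━
 ┃      ┃                        ┃┃  
 ┃      ┃                        ┃┃  
 ┗━━━━━━┃                        ┃┛  


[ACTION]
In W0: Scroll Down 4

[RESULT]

 ┠──────┠────────────────────────┨┨  
 ┃> [-] ┃[sales.csv]│ readme.md │┃┃  
┏┃    lo┃────────────────────────┃┃━━
┃┃    au┃New York,19,cancelled,Al┃┃  
┠┃    RE┃                        ┃┃──
┃┃    cl┃                        ┃┃n▲
┃┃    ut┃                        ┃┃a░
┃┃    in┃                        ┃┃s█
┃┃    ha┃                        ┃┃ ░
┃┃    wo┃                        ┃┃ ░
┃┃    ro┃                        ┃┃n▼
┗┃      ┃                        ┃┃━━
 ┃      ┃                        ┃┃  
 ┃      ┃                        ┃┃  
 ┗━━━━━━┃                        ┃┛  


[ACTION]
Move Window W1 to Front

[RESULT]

 ┠────────────────────────────────┨  
 ┃> [-] project/                  ┃  
┏┃    logger.json                 ┃━━
┃┃    auth.json                   ┃  
┠┃    README.md                   ┃──
┃┃    client.h                    ┃n▲
┃┃    utils.ts                    ┃a░
┃┃    index.c                     ┃s█
┃┃    handler.yaml                ┃ ░
┃┃    worker.yaml                 ┃ ░
┃┃    router.c                    ┃n▼
┗┃                                ┃━━
 ┃                                ┃  
 ┃                                ┃  
 ┗━━━━━━━━━━━━━━━━━━━━━━━━━━━━━━━━┛  
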